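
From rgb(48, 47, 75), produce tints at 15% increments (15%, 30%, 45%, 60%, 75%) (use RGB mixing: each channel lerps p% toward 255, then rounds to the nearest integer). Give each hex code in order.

15%: (48 + 31.05 = 79.05→79, 47 + 31.2 = 78.2→78, 75 + 27 = 102→102) → #4F4E66
30%: (48 + 62.1 = 110.1→110, 47 + 62.4 = 109.4→109, 75 + 54 = 129→129) → #6E6D81
45%: (48 + 93.15 = 141.15→141, 47 + 93.6 = 140.6→141, 75 + 81 = 156→156) → #8D8D9C
60%: (48 + 124.2 = 172.2→172, 47 + 124.8 = 171.8→172, 75 + 108 = 183→183) → #ACACB7
75%: (48 + 155.25 = 203.25→203, 47 + 156 = 203→203, 75 + 135 = 210→210) → #CBCBD2

#4F4E66, #6E6D81, #8D8D9C, #ACACB7, #CBCBD2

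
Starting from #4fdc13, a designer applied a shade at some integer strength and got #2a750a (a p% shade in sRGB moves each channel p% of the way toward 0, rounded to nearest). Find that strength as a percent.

47%

#4fdc13 is rgb(79, 220, 19); #2a750a is rgb(42, 117, 10).
On the G channel (widest range): 117 ≈ 220 + (p/100)(0 − 220), so p ≈ 100×(117 − 220)/(0 − 220) = -10300/-220 = 46.82.
p = 47 reproduces all three channels after rounding.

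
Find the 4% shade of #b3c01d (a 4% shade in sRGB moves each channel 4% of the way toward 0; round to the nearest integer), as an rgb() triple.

#b3c01d is rgb(179, 192, 29).
A 4% shade moves each channel 4% toward 0:
  R: 179 − 7.16 = 171.84 → 172
  G: 192 + 0.04×(0−192) = 192 − 7.68 = 184.32 → 184
  B: 29 − 1.16 = 27.84 → 28

rgb(172, 184, 28)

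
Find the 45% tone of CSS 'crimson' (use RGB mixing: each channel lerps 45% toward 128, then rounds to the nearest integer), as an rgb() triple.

CSS crimson is rgb(220, 20, 60).
A 45% tone moves each channel 45% toward 128:
  R: 220 + 0.45×(128−220) = 220 − 41.4 = 178.6 → 179
  G: 20 + 0.45×(128−20) = 20 + 48.6 = 68.6 → 69
  B: 60 + 30.6 = 90.6 → 91

rgb(179, 69, 91)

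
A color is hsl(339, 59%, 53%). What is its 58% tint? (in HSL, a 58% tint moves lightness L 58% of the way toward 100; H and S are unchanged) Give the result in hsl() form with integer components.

hsl(339, 59%, 80%)

L moves 58% from 53 toward 100: 53 + 27.26 = 80.26 → 80.
H and S are unchanged.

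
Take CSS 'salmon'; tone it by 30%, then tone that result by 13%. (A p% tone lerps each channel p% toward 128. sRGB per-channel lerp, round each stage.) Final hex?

CSS salmon is rgb(250, 128, 114).
A 30% tone moves each channel 30% toward 128:
  R: 250 + 0.3×(128−250) = 250 − 36.6 = 213.4 → 213
  G: 128 + 0.3×(128−128) = 128 + 0 = 128 → 128
  B: 114 + 4.2 = 118.2 → 118
After the tone: rgb(213, 128, 118) = #d58076.
Lerp each channel 13% toward 128:
  R: 213 − 11.05 = 201.95 → 202
  G: 128 + 0 = 128 → 128
  B: 118 + 0.13×(128−118) = 118 + 1.3 = 119.3 → 119
rgb(202, 128, 119) = #ca8077.

#ca8077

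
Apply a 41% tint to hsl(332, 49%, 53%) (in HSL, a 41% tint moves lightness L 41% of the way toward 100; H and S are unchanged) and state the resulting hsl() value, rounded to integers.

L moves 41% from 53 toward 100: 53 + 19.27 = 72.27 → 72.
H and S are unchanged.

hsl(332, 49%, 72%)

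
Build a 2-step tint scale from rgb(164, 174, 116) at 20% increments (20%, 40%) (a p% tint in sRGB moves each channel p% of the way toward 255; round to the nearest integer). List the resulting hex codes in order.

#B6BE90, #C8CEAC

20%: (164 + 18.2 = 182.2→182, 174 + 16.2 = 190.2→190, 116 + 27.8 = 143.8→144) → #B6BE90
40%: (164 + 36.4 = 200.4→200, 174 + 32.4 = 206.4→206, 116 + 55.6 = 171.6→172) → #C8CEAC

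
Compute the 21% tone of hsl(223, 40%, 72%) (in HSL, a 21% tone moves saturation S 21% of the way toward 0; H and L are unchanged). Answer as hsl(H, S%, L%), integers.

hsl(223, 32%, 72%)

S moves 21% from 40 toward 0: 40 − 8.4 = 31.6 → 32.
H and L are unchanged.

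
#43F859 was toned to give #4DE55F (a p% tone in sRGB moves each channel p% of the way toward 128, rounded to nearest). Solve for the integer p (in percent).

16%

#43F859 is rgb(67, 248, 89); #4DE55F is rgb(77, 229, 95).
On the G channel (widest range): 229 ≈ 248 + (p/100)(128 − 248), so p ≈ 100×(229 − 248)/(128 − 248) = -1900/-120 = 15.83.
p = 16 reproduces all three channels after rounding.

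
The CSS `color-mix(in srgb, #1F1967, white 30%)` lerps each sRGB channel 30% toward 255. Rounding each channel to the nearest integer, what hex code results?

#1F1967 is rgb(31, 25, 103).
A 30% tint moves each channel 30% toward 255:
  R: 31 + 0.3×(255−31) = 31 + 67.2 = 98.2 → 98
  G: 25 + 69 = 94 → 94
  B: 103 + 45.6 = 148.6 → 149
rgb(98, 94, 149) = #625E95.

#625E95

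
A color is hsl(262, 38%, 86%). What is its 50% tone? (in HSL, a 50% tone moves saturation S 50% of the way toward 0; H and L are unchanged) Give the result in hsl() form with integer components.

hsl(262, 19%, 86%)

S moves 50% from 38 toward 0: 38 − 19 = 19 → 19.
H and L are unchanged.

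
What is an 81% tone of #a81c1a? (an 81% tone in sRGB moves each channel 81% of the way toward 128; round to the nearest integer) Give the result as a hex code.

#a81c1a is rgb(168, 28, 26).
Lerp each channel 81% toward 128:
  R: 168 + 0.81×(128−168) = 168 − 32.4 = 135.6 → 136
  G: 28 + 81 = 109 → 109
  B: 26 + 0.81×(128−26) = 26 + 82.62 = 108.62 → 109
rgb(136, 109, 109) = #886d6d.

#886d6d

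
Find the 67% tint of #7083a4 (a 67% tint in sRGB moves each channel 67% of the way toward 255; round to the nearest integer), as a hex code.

#7083a4 is rgb(112, 131, 164).
Per channel, c → c + 0.67(255 − c):
  R: 112 + 0.67×(255−112) = 112 + 95.81 = 207.81 → 208
  G: 131 + 83.08 = 214.08 → 214
  B: 164 + 0.67×(255−164) = 164 + 60.97 = 224.97 → 225
rgb(208, 214, 225) = #d0d6e1.

#d0d6e1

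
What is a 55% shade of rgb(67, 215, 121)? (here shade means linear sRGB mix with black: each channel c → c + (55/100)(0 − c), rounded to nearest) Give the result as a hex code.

#1e6136

Lerp each channel 55% toward 0:
  R: 67 + 0.55×(0−67) = 67 − 36.85 = 30.15 → 30
  G: 215 − 118.25 = 96.75 → 97
  B: 121 + 0.55×(0−121) = 121 − 66.55 = 54.45 → 54
rgb(30, 97, 54) = #1e6136.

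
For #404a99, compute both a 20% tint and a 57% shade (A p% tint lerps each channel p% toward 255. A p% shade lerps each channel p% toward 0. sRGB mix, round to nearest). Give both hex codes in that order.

#404a99 is rgb(64, 74, 153).
20% tint:
  R: 64 + 38.2 = 102.2 → 102
  G: 74 + 0.2×(255−74) = 74 + 36.2 = 110.2 → 110
  B: 153 + 0.2×(255−153) = 153 + 20.4 = 173.4 → 173
  → #666ead
57% shade:
  R: 64 + 0.57×(0−64) = 64 − 36.48 = 27.52 → 28
  G: 74 + 0.57×(0−74) = 74 − 42.18 = 31.82 → 32
  B: 153 + 0.57×(0−153) = 153 − 87.21 = 65.79 → 66
  → #1c2042

#666ead, #1c2042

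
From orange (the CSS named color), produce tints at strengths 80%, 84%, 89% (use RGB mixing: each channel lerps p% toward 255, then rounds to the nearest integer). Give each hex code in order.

CSS orange is rgb(255, 165, 0).
80%: (255→255, 165 + 72 = 237→237, 0 + 204 = 204→204) → #FFEDCC
84%: (255→255, 165 + 75.6 = 240.6→241, 0 + 214.2 = 214.2→214) → #FFF1D6
89%: (255→255, 165 + 80.1 = 245.1→245, 0 + 226.95 = 226.95→227) → #FFF5E3

#FFEDCC, #FFF1D6, #FFF5E3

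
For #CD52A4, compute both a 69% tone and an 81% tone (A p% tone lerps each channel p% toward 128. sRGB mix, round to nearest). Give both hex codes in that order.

#98728B, #8F7787

#CD52A4 is rgb(205, 82, 164).
69% tone:
  R: 205 + 0.69×(128−205) = 205 − 53.13 = 151.87 → 152
  G: 82 + 0.69×(128−82) = 82 + 31.74 = 113.74 → 114
  B: 164 + 0.69×(128−164) = 164 − 24.84 = 139.16 → 139
  → #98728B
81% tone:
  R: 205 + 0.81×(128−205) = 205 − 62.37 = 142.63 → 143
  G: 82 + 37.26 = 119.26 → 119
  B: 164 + 0.81×(128−164) = 164 − 29.16 = 134.84 → 135
  → #8F7787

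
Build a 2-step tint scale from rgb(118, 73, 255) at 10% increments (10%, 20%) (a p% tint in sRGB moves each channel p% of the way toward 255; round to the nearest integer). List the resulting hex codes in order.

#845bff, #916dff

10%: (118 + 13.7 = 131.7→132, 73 + 18.2 = 91.2→91, 255→255) → #845bff
20%: (118 + 27.4 = 145.4→145, 73 + 36.4 = 109.4→109, 255→255) → #916dff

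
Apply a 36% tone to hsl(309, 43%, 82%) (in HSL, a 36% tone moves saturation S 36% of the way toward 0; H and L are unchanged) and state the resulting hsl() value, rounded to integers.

S moves 36% from 43 toward 0: 43 − 15.48 = 27.52 → 28.
H and L are unchanged.

hsl(309, 28%, 82%)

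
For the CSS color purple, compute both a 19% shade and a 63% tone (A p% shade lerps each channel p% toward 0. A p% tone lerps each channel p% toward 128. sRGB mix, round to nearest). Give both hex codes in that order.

#680068, #805180

CSS purple is rgb(128, 0, 128).
19% shade:
  R: 128 − 24.32 = 103.68 → 104
  G: 0 + 0.19×(0−0) = 0 + 0 = 0 → 0
  B: 128 + 0.19×(0−128) = 128 − 24.32 = 103.68 → 104
  → #680068
63% tone:
  R: 128 + 0.63×(128−128) = 128 + 0 = 128 → 128
  G: 0 + 0.63×(128−0) = 0 + 80.64 = 80.64 → 81
  B: 128 + 0 = 128 → 128
  → #805180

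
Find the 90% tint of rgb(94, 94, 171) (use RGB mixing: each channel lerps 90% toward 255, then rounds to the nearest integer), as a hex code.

#EFEFF7

A 90% tint moves each channel 90% toward 255:
  R: 94 + 144.9 = 238.9 → 239
  G: 94 + 0.9×(255−94) = 94 + 144.9 = 238.9 → 239
  B: 171 + 75.6 = 246.6 → 247
rgb(239, 239, 247) = #EFEFF7.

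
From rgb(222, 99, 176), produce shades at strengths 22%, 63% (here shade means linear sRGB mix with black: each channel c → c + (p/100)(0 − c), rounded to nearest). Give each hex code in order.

22%: (222 − 48.84 = 173.16→173, 99 − 21.78 = 77.22→77, 176 − 38.72 = 137.28→137) → #ad4d89
63%: (222 − 139.86 = 82.14→82, 99 − 62.37 = 36.63→37, 176 − 110.88 = 65.12→65) → #522541

#ad4d89, #522541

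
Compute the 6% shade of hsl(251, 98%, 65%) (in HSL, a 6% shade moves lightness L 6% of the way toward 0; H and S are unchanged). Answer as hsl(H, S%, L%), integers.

hsl(251, 98%, 61%)

L moves 6% from 65 toward 0: 65 − 3.9 = 61.1 → 61.
H and S are unchanged.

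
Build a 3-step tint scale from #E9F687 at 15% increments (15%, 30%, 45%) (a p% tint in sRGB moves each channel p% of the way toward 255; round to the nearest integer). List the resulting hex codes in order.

#ECF799, #F0F9AB, #F3FABD

#E9F687 is rgb(233, 246, 135).
15%: (233 + 3.3 = 236.3→236, 246 + 1.35 = 247.35→247, 135 + 18 = 153→153) → #ECF799
30%: (233 + 6.6 = 239.6→240, 246 + 2.7 = 248.7→249, 135 + 36 = 171→171) → #F0F9AB
45%: (233 + 9.9 = 242.9→243, 246 + 4.05 = 250.05→250, 135 + 54 = 189→189) → #F3FABD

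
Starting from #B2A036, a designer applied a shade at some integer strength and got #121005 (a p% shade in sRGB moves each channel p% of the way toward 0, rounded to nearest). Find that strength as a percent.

90%

#B2A036 is rgb(178, 160, 54); #121005 is rgb(18, 16, 5).
On the R channel (widest range): 18 ≈ 178 + (p/100)(0 − 178), so p ≈ 100×(18 − 178)/(0 − 178) = -16000/-178 = 89.89.
p = 90 reproduces all three channels after rounding.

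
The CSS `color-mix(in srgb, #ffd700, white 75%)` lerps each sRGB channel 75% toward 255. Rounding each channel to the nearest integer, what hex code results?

#fff5bf

#ffd700 is rgb(255, 215, 0).
A 75% tint moves each channel 75% toward 255:
  R: 255 + 0.75×(255−255) = 255 + 0 = 255 → 255
  G: 215 + 30 = 245 → 245
  B: 0 + 191.25 = 191.25 → 191
rgb(255, 245, 191) = #fff5bf.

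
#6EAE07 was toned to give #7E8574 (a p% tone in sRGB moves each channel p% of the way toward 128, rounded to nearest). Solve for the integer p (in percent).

#6EAE07 is rgb(110, 174, 7); #7E8574 is rgb(126, 133, 116).
On the B channel (widest range): 116 ≈ 7 + (p/100)(128 − 7), so p ≈ 100×(116 − 7)/(128 − 7) = 10900/121 = 90.08.
p = 90 reproduces all three channels after rounding.

90%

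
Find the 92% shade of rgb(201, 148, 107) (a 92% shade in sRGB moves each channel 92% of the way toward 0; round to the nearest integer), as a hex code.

#100C09

A 92% shade moves each channel 92% toward 0:
  R: 201 − 184.92 = 16.08 → 16
  G: 148 − 136.16 = 11.84 → 12
  B: 107 + 0.92×(0−107) = 107 − 98.44 = 8.56 → 9
rgb(16, 12, 9) = #100C09.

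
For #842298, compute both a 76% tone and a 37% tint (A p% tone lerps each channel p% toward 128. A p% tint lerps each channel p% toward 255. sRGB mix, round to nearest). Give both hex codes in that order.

#842298 is rgb(132, 34, 152).
76% tone:
  R: 132 − 3.04 = 128.96 → 129
  G: 34 + 71.44 = 105.44 → 105
  B: 152 + 0.76×(128−152) = 152 − 18.24 = 133.76 → 134
  → #816986
37% tint:
  R: 132 + 0.37×(255−132) = 132 + 45.51 = 177.51 → 178
  G: 34 + 0.37×(255−34) = 34 + 81.77 = 115.77 → 116
  B: 152 + 0.37×(255−152) = 152 + 38.11 = 190.11 → 190
  → #B274BE

#816986, #B274BE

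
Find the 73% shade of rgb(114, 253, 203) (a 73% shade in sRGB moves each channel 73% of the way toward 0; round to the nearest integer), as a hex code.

Per channel, c → c + 0.73(0 − c):
  R: 114 − 83.22 = 30.78 → 31
  G: 253 + 0.73×(0−253) = 253 − 184.69 = 68.31 → 68
  B: 203 − 148.19 = 54.81 → 55
rgb(31, 68, 55) = #1F4437.

#1F4437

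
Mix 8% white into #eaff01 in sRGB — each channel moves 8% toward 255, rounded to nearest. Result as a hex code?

#eaff01 is rgb(234, 255, 1).
Lerp each channel 8% toward 255:
  R: 234 + 0.08×(255−234) = 234 + 1.68 = 235.68 → 236
  G: 255 + 0.08×(255−255) = 255 + 0 = 255 → 255
  B: 1 + 0.08×(255−1) = 1 + 20.32 = 21.32 → 21
rgb(236, 255, 21) = #ecff15.

#ecff15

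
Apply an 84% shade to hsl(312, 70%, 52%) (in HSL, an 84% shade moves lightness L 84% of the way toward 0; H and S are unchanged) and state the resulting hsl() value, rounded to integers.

L moves 84% from 52 toward 0: 52 − 43.68 = 8.32 → 8.
H and S are unchanged.

hsl(312, 70%, 8%)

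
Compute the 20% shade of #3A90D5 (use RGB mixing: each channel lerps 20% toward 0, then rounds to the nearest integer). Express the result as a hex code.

#2E73AA

#3A90D5 is rgb(58, 144, 213).
Per channel, c → c + 0.2(0 − c):
  R: 58 + 0.2×(0−58) = 58 − 11.6 = 46.4 → 46
  G: 144 − 28.8 = 115.2 → 115
  B: 213 − 42.6 = 170.4 → 170
rgb(46, 115, 170) = #2E73AA.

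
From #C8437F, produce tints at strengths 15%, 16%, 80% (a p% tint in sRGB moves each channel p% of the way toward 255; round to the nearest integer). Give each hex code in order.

#C8437F is rgb(200, 67, 127).
15%: (200 + 8.25 = 208.25→208, 67 + 28.2 = 95.2→95, 127 + 19.2 = 146.2→146) → #D05F92
16%: (200 + 8.8 = 208.8→209, 67 + 30.08 = 97.08→97, 127 + 20.48 = 147.48→147) → #D16193
80%: (200 + 44 = 244→244, 67 + 150.4 = 217.4→217, 127 + 102.4 = 229.4→229) → #F4D9E5

#D05F92, #D16193, #F4D9E5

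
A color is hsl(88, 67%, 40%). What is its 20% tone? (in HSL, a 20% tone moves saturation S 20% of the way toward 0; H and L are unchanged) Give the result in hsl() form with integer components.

S moves 20% from 67 toward 0: 67 − 13.4 = 53.6 → 54.
H and L are unchanged.

hsl(88, 54%, 40%)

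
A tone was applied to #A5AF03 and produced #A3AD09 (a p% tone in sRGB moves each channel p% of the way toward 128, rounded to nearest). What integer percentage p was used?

5%

#A5AF03 is rgb(165, 175, 3); #A3AD09 is rgb(163, 173, 9).
On the B channel (widest range): 9 ≈ 3 + (p/100)(128 − 3), so p ≈ 100×(9 − 3)/(128 − 3) = 600/125 = 4.80.
p = 5 reproduces all three channels after rounding.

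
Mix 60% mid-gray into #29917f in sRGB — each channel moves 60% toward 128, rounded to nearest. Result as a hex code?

#29917f is rgb(41, 145, 127).
Per channel, c → c + 0.6(128 − c):
  R: 41 + 0.6×(128−41) = 41 + 52.2 = 93.2 → 93
  G: 145 + 0.6×(128−145) = 145 − 10.2 = 134.8 → 135
  B: 127 + 0.6×(128−127) = 127 + 0.6 = 127.6 → 128
rgb(93, 135, 128) = #5d8780.

#5d8780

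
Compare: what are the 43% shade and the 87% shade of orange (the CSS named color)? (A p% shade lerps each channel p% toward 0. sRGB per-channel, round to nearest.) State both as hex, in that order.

#915E00, #211500

CSS orange is rgb(255, 165, 0).
43% shade:
  R: 255 − 109.65 = 145.35 → 145
  G: 165 − 70.95 = 94.05 → 94
  B: 0 + 0.43×(0−0) = 0 + 0 = 0 → 0
  → #915E00
87% shade:
  R: 255 − 221.85 = 33.15 → 33
  G: 165 − 143.55 = 21.45 → 21
  B: 0 + 0 = 0 → 0
  → #211500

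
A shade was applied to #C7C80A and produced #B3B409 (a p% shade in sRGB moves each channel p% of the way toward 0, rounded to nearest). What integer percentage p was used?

10%

#C7C80A is rgb(199, 200, 10); #B3B409 is rgb(179, 180, 9).
On the G channel (widest range): 180 ≈ 200 + (p/100)(0 − 200), so p ≈ 100×(180 − 200)/(0 − 200) = -2000/-200 = 10.00.
p = 10 reproduces all three channels after rounding.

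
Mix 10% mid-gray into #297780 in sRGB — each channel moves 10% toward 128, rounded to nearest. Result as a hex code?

#327880

#297780 is rgb(41, 119, 128).
Per channel, c → c + 0.1(128 − c):
  R: 41 + 8.7 = 49.7 → 50
  G: 119 + 0.1×(128−119) = 119 + 0.9 = 119.9 → 120
  B: 128 + 0 = 128 → 128
rgb(50, 120, 128) = #327880.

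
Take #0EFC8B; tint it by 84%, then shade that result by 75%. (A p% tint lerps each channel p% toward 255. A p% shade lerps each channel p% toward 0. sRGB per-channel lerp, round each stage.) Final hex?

#36403B

#0EFC8B is rgb(14, 252, 139).
Per channel, c → c + 0.84(255 − c):
  R: 14 + 202.44 = 216.44 → 216
  G: 252 + 0.84×(255−252) = 252 + 2.52 = 254.52 → 255
  B: 139 + 0.84×(255−139) = 139 + 97.44 = 236.44 → 236
After the tint: rgb(216, 255, 236) = #D8FFEC.
Per channel, c → c + 0.75(0 − c):
  R: 216 + 0.75×(0−216) = 216 − 162 = 54 → 54
  G: 255 + 0.75×(0−255) = 255 − 191.25 = 63.75 → 64
  B: 236 + 0.75×(0−236) = 236 − 177 = 59 → 59
rgb(54, 64, 59) = #36403B.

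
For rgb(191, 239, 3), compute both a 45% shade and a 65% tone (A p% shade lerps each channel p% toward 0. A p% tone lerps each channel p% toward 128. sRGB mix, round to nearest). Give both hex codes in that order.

#698302, #96A754

45% shade:
  R: 191 + 0.45×(0−191) = 191 − 85.95 = 105.05 → 105
  G: 239 + 0.45×(0−239) = 239 − 107.55 = 131.45 → 131
  B: 3 + 0.45×(0−3) = 3 − 1.35 = 1.65 → 2
  → #698302
65% tone:
  R: 191 − 40.95 = 150.05 → 150
  G: 239 + 0.65×(128−239) = 239 − 72.15 = 166.85 → 167
  B: 3 + 81.25 = 84.25 → 84
  → #96A754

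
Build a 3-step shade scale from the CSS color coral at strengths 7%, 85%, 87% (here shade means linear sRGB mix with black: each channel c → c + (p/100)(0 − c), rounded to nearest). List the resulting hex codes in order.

CSS coral is rgb(255, 127, 80).
7%: (255 − 17.85 = 237.15→237, 127 − 8.89 = 118.11→118, 80 − 5.6 = 74.4→74) → #ed764a
85%: (255 − 216.75 = 38.25→38, 127 − 107.95 = 19.05→19, 80 − 68 = 12→12) → #26130c
87%: (255 − 221.85 = 33.15→33, 127 − 110.49 = 16.51→17, 80 − 69.6 = 10.4→10) → #21110a

#ed764a, #26130c, #21110a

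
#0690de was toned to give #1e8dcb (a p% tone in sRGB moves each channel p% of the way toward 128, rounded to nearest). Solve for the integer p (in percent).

#0690de is rgb(6, 144, 222); #1e8dcb is rgb(30, 141, 203).
On the R channel (widest range): 30 ≈ 6 + (p/100)(128 − 6), so p ≈ 100×(30 − 6)/(128 − 6) = 2400/122 = 19.67.
p = 20 reproduces all three channels after rounding.

20%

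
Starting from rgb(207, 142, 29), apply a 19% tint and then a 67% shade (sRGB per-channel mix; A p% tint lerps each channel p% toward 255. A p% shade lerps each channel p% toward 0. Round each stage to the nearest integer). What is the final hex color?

#473618

Per channel, c → c + 0.19(255 − c):
  R: 207 + 9.12 = 216.12 → 216
  G: 142 + 21.47 = 163.47 → 163
  B: 29 + 42.94 = 71.94 → 72
After the tint: rgb(216, 163, 72) = #D8A348.
Lerp each channel 67% toward 0:
  R: 216 + 0.67×(0−216) = 216 − 144.72 = 71.28 → 71
  G: 163 + 0.67×(0−163) = 163 − 109.21 = 53.79 → 54
  B: 72 + 0.67×(0−72) = 72 − 48.24 = 23.76 → 24
rgb(71, 54, 24) = #473618.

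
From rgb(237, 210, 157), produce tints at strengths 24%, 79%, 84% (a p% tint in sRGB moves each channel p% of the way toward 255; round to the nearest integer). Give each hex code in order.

24%: (237 + 4.32 = 241.32→241, 210 + 10.8 = 220.8→221, 157 + 23.52 = 180.52→181) → #F1DDB5
79%: (237 + 14.22 = 251.22→251, 210 + 35.55 = 245.55→246, 157 + 77.42 = 234.42→234) → #FBF6EA
84%: (237 + 15.12 = 252.12→252, 210 + 37.8 = 247.8→248, 157 + 82.32 = 239.32→239) → #FCF8EF

#F1DDB5, #FBF6EA, #FCF8EF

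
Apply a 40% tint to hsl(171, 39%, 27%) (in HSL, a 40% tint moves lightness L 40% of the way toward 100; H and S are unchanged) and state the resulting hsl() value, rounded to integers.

hsl(171, 39%, 56%)

L moves 40% from 27 toward 100: 27 + 29.2 = 56.2 → 56.
H and S are unchanged.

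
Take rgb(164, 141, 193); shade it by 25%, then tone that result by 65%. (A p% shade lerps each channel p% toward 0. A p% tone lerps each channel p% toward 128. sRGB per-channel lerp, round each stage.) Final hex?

#7E7886

A 25% shade moves each channel 25% toward 0:
  R: 164 + 0.25×(0−164) = 164 − 41 = 123 → 123
  G: 141 − 35.25 = 105.75 → 106
  B: 193 + 0.25×(0−193) = 193 − 48.25 = 144.75 → 145
After the shade: rgb(123, 106, 145) = #7B6A91.
Lerp each channel 65% toward 128:
  R: 123 + 3.25 = 126.25 → 126
  G: 106 + 0.65×(128−106) = 106 + 14.3 = 120.3 → 120
  B: 145 − 11.05 = 133.95 → 134
rgb(126, 120, 134) = #7E7886.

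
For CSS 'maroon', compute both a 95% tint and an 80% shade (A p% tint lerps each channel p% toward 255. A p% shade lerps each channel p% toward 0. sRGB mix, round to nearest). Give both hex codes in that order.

#f9f2f2, #1a0000

CSS maroon is rgb(128, 0, 0).
95% tint:
  R: 128 + 120.65 = 248.65 → 249
  G: 0 + 0.95×(255−0) = 0 + 242.25 = 242.25 → 242
  B: 0 + 0.95×(255−0) = 0 + 242.25 = 242.25 → 242
  → #f9f2f2
80% shade:
  R: 128 − 102.4 = 25.6 → 26
  G: 0 + 0.8×(0−0) = 0 + 0 = 0 → 0
  B: 0 + 0.8×(0−0) = 0 + 0 = 0 → 0
  → #1a0000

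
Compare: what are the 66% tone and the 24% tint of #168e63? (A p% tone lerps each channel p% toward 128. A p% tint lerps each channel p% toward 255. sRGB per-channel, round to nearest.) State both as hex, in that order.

#5c8576, #4ea988

#168e63 is rgb(22, 142, 99).
66% tone:
  R: 22 + 0.66×(128−22) = 22 + 69.96 = 91.96 → 92
  G: 142 + 0.66×(128−142) = 142 − 9.24 = 132.76 → 133
  B: 99 + 0.66×(128−99) = 99 + 19.14 = 118.14 → 118
  → #5c8576
24% tint:
  R: 22 + 0.24×(255−22) = 22 + 55.92 = 77.92 → 78
  G: 142 + 27.12 = 169.12 → 169
  B: 99 + 37.44 = 136.44 → 136
  → #4ea988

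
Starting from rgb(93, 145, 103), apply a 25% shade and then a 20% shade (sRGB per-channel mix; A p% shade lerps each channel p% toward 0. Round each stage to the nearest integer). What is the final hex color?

A 25% shade moves each channel 25% toward 0:
  R: 93 + 0.25×(0−93) = 93 − 23.25 = 69.75 → 70
  G: 145 − 36.25 = 108.75 → 109
  B: 103 + 0.25×(0−103) = 103 − 25.75 = 77.25 → 77
After the shade: rgb(70, 109, 77) = #466d4d.
A 20% shade moves each channel 20% toward 0:
  R: 70 − 14 = 56 → 56
  G: 109 + 0.2×(0−109) = 109 − 21.8 = 87.2 → 87
  B: 77 − 15.4 = 61.6 → 62
rgb(56, 87, 62) = #38573e.

#38573e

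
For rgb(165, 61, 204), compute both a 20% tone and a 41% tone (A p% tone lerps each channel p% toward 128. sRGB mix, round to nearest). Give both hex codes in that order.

20% tone:
  R: 165 + 0.2×(128−165) = 165 − 7.4 = 157.6 → 158
  G: 61 + 13.4 = 74.4 → 74
  B: 204 + 0.2×(128−204) = 204 − 15.2 = 188.8 → 189
  → #9E4ABD
41% tone:
  R: 165 − 15.17 = 149.83 → 150
  G: 61 + 27.47 = 88.47 → 88
  B: 204 − 31.16 = 172.84 → 173
  → #9658AD

#9E4ABD, #9658AD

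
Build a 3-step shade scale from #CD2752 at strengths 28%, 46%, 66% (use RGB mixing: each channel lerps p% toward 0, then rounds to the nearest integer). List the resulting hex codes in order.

#941C3B, #6F152C, #460D1C

#CD2752 is rgb(205, 39, 82).
28%: (205 − 57.4 = 147.6→148, 39 − 10.92 = 28.08→28, 82 − 22.96 = 59.04→59) → #941C3B
46%: (205 − 94.3 = 110.7→111, 39 − 17.94 = 21.06→21, 82 − 37.72 = 44.28→44) → #6F152C
66%: (205 − 135.3 = 69.7→70, 39 − 25.74 = 13.26→13, 82 − 54.12 = 27.88→28) → #460D1C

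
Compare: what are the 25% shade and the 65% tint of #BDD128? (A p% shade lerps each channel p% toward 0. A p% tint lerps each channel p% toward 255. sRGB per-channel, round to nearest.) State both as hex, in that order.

#BDD128 is rgb(189, 209, 40).
25% shade:
  R: 189 − 47.25 = 141.75 → 142
  G: 209 + 0.25×(0−209) = 209 − 52.25 = 156.75 → 157
  B: 40 + 0.25×(0−40) = 40 − 10 = 30 → 30
  → #8E9D1E
65% tint:
  R: 189 + 42.9 = 231.9 → 232
  G: 209 + 29.9 = 238.9 → 239
  B: 40 + 0.65×(255−40) = 40 + 139.75 = 179.75 → 180
  → #E8EFB4

#8E9D1E, #E8EFB4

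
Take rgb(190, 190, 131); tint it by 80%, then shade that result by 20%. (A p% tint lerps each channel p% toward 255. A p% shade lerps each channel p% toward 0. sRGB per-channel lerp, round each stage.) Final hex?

#C2C2B8

Lerp each channel 80% toward 255:
  R: 190 + 0.8×(255−190) = 190 + 52 = 242 → 242
  G: 190 + 0.8×(255−190) = 190 + 52 = 242 → 242
  B: 131 + 99.2 = 230.2 → 230
After the tint: rgb(242, 242, 230) = #F2F2E6.
A 20% shade moves each channel 20% toward 0:
  R: 242 + 0.2×(0−242) = 242 − 48.4 = 193.6 → 194
  G: 242 + 0.2×(0−242) = 242 − 48.4 = 193.6 → 194
  B: 230 + 0.2×(0−230) = 230 − 46 = 184 → 184
rgb(194, 194, 184) = #C2C2B8.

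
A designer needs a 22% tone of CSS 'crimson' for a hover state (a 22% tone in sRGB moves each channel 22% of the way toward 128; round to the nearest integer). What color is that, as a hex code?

CSS crimson is rgb(220, 20, 60).
Per channel, c → c + 0.22(128 − c):
  R: 220 + 0.22×(128−220) = 220 − 20.24 = 199.76 → 200
  G: 20 + 0.22×(128−20) = 20 + 23.76 = 43.76 → 44
  B: 60 + 0.22×(128−60) = 60 + 14.96 = 74.96 → 75
rgb(200, 44, 75) = #c82c4b.

#c82c4b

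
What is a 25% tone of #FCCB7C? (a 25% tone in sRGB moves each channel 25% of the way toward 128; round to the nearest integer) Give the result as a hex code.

#FCCB7C is rgb(252, 203, 124).
Per channel, c → c + 0.25(128 − c):
  R: 252 + 0.25×(128−252) = 252 − 31 = 221 → 221
  G: 203 + 0.25×(128−203) = 203 − 18.75 = 184.25 → 184
  B: 124 + 0.25×(128−124) = 124 + 1 = 125 → 125
rgb(221, 184, 125) = #DDB87D.

#DDB87D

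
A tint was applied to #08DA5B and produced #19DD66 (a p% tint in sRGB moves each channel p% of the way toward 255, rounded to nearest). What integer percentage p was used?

#08DA5B is rgb(8, 218, 91); #19DD66 is rgb(25, 221, 102).
On the R channel (widest range): 25 ≈ 8 + (p/100)(255 − 8), so p ≈ 100×(25 − 8)/(255 − 8) = 1700/247 = 6.88.
p = 7 reproduces all three channels after rounding.

7%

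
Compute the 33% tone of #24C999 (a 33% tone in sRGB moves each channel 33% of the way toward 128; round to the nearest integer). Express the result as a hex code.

#24C999 is rgb(36, 201, 153).
Lerp each channel 33% toward 128:
  R: 36 + 30.36 = 66.36 → 66
  G: 201 + 0.33×(128−201) = 201 − 24.09 = 176.91 → 177
  B: 153 + 0.33×(128−153) = 153 − 8.25 = 144.75 → 145
rgb(66, 177, 145) = #42B191.

#42B191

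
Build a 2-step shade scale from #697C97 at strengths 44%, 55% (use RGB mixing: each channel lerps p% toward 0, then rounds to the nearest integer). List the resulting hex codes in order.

#3B4555, #2F3844

#697C97 is rgb(105, 124, 151).
44%: (105 − 46.2 = 58.8→59, 124 − 54.56 = 69.44→69, 151 − 66.44 = 84.56→85) → #3B4555
55%: (105 − 57.75 = 47.25→47, 124 − 68.2 = 55.8→56, 151 − 83.05 = 67.95→68) → #2F3844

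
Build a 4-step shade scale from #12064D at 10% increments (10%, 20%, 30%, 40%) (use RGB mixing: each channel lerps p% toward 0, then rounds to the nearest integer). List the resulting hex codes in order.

#100545, #0E053E, #0D0436, #0B042E

#12064D is rgb(18, 6, 77).
10%: (18 − 1.8 = 16.2→16, 6 − 0.6 = 5.4→5, 77 − 7.7 = 69.3→69) → #100545
20%: (18 − 3.6 = 14.4→14, 6 − 1.2 = 4.8→5, 77 − 15.4 = 61.6→62) → #0E053E
30%: (18 − 5.4 = 12.6→13, 6 − 1.8 = 4.2→4, 77 − 23.1 = 53.9→54) → #0D0436
40%: (18 − 7.2 = 10.8→11, 6 − 2.4 = 3.6→4, 77 − 30.8 = 46.2→46) → #0B042E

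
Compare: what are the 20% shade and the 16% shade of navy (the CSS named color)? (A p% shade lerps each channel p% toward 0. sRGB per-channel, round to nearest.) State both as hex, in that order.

#000066, #00006C

CSS navy is rgb(0, 0, 128).
20% shade:
  R: 0 + 0.2×(0−0) = 0 + 0 = 0 → 0
  G: 0 + 0.2×(0−0) = 0 + 0 = 0 → 0
  B: 128 + 0.2×(0−128) = 128 − 25.6 = 102.4 → 102
  → #000066
16% shade:
  R: 0 + 0 = 0 → 0
  G: 0 + 0 = 0 → 0
  B: 128 + 0.16×(0−128) = 128 − 20.48 = 107.52 → 108
  → #00006C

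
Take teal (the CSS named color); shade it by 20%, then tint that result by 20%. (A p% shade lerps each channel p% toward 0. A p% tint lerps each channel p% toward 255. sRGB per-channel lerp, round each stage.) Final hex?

CSS teal is rgb(0, 128, 128).
Lerp each channel 20% toward 0:
  R: 0 + 0.2×(0−0) = 0 + 0 = 0 → 0
  G: 128 − 25.6 = 102.4 → 102
  B: 128 − 25.6 = 102.4 → 102
After the shade: rgb(0, 102, 102) = #006666.
A 20% tint moves each channel 20% toward 255:
  R: 0 + 51 = 51 → 51
  G: 102 + 0.2×(255−102) = 102 + 30.6 = 132.6 → 133
  B: 102 + 30.6 = 132.6 → 133
rgb(51, 133, 133) = #338585.

#338585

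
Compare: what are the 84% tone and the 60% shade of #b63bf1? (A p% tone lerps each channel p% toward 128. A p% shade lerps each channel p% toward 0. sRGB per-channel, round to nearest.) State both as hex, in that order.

#897592, #491860

#b63bf1 is rgb(182, 59, 241).
84% tone:
  R: 182 − 45.36 = 136.64 → 137
  G: 59 + 0.84×(128−59) = 59 + 57.96 = 116.96 → 117
  B: 241 + 0.84×(128−241) = 241 − 94.92 = 146.08 → 146
  → #897592
60% shade:
  R: 182 + 0.6×(0−182) = 182 − 109.2 = 72.8 → 73
  G: 59 + 0.6×(0−59) = 59 − 35.4 = 23.6 → 24
  B: 241 + 0.6×(0−241) = 241 − 144.6 = 96.4 → 96
  → #491860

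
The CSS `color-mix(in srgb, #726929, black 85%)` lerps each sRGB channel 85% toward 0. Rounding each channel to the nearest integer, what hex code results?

#111006

#726929 is rgb(114, 105, 41).
Per channel, c → c + 0.85(0 − c):
  R: 114 + 0.85×(0−114) = 114 − 96.9 = 17.1 → 17
  G: 105 − 89.25 = 15.75 → 16
  B: 41 − 34.85 = 6.15 → 6
rgb(17, 16, 6) = #111006.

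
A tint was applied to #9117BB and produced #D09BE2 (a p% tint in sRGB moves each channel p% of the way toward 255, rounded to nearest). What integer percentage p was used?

57%

#9117BB is rgb(145, 23, 187); #D09BE2 is rgb(208, 155, 226).
On the G channel (widest range): 155 ≈ 23 + (p/100)(255 − 23), so p ≈ 100×(155 − 23)/(255 − 23) = 13200/232 = 56.90.
p = 57 reproduces all three channels after rounding.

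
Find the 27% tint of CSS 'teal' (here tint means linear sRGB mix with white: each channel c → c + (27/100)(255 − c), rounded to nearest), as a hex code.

#45A2A2

CSS teal is rgb(0, 128, 128).
A 27% tint moves each channel 27% toward 255:
  R: 0 + 0.27×(255−0) = 0 + 68.85 = 68.85 → 69
  G: 128 + 34.29 = 162.29 → 162
  B: 128 + 0.27×(255−128) = 128 + 34.29 = 162.29 → 162
rgb(69, 162, 162) = #45A2A2.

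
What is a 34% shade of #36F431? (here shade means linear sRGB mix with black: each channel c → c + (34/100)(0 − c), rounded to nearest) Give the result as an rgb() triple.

#36F431 is rgb(54, 244, 49).
Per channel, c → c + 0.34(0 − c):
  R: 54 − 18.36 = 35.64 → 36
  G: 244 − 82.96 = 161.04 → 161
  B: 49 + 0.34×(0−49) = 49 − 16.66 = 32.34 → 32

rgb(36, 161, 32)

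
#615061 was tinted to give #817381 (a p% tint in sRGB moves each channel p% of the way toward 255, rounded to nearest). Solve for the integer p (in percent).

#615061 is rgb(97, 80, 97); #817381 is rgb(129, 115, 129).
On the G channel (widest range): 115 ≈ 80 + (p/100)(255 − 80), so p ≈ 100×(115 − 80)/(255 − 80) = 3500/175 = 20.00.
p = 20 reproduces all three channels after rounding.

20%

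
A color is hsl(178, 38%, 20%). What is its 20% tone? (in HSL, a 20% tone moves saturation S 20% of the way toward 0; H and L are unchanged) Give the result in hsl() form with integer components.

S moves 20% from 38 toward 0: 38 − 7.6 = 30.4 → 30.
H and L are unchanged.

hsl(178, 30%, 20%)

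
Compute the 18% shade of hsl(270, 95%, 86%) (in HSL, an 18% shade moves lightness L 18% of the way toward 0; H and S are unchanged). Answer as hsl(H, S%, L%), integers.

hsl(270, 95%, 71%)

L moves 18% from 86 toward 0: 86 − 15.48 = 70.52 → 71.
H and S are unchanged.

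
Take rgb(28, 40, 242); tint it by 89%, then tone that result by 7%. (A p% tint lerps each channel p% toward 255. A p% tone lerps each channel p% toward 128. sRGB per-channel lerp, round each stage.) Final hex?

Per channel, c → c + 0.89(255 − c):
  R: 28 + 0.89×(255−28) = 28 + 202.03 = 230.03 → 230
  G: 40 + 0.89×(255−40) = 40 + 191.35 = 231.35 → 231
  B: 242 + 0.89×(255−242) = 242 + 11.57 = 253.57 → 254
After the tint: rgb(230, 231, 254) = #e6e7fe.
Per channel, c → c + 0.07(128 − c):
  R: 230 + 0.07×(128−230) = 230 − 7.14 = 222.86 → 223
  G: 231 − 7.21 = 223.79 → 224
  B: 254 − 8.82 = 245.18 → 245
rgb(223, 224, 245) = #dfe0f5.

#dfe0f5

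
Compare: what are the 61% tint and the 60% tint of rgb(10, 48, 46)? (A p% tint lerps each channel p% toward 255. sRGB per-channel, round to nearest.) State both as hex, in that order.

61% tint:
  R: 10 + 0.61×(255−10) = 10 + 149.45 = 159.45 → 159
  G: 48 + 0.61×(255−48) = 48 + 126.27 = 174.27 → 174
  B: 46 + 0.61×(255−46) = 46 + 127.49 = 173.49 → 173
  → #9faead
60% tint:
  R: 10 + 147 = 157 → 157
  G: 48 + 0.6×(255−48) = 48 + 124.2 = 172.2 → 172
  B: 46 + 125.4 = 171.4 → 171
  → #9dacab

#9faead, #9dacab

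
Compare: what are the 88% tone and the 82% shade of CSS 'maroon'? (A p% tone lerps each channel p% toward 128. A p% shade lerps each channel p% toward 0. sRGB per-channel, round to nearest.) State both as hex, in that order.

CSS maroon is rgb(128, 0, 0).
88% tone:
  R: 128 + 0.88×(128−128) = 128 + 0 = 128 → 128
  G: 0 + 0.88×(128−0) = 0 + 112.64 = 112.64 → 113
  B: 0 + 0.88×(128−0) = 0 + 112.64 = 112.64 → 113
  → #807171
82% shade:
  R: 128 − 104.96 = 23.04 → 23
  G: 0 + 0 = 0 → 0
  B: 0 + 0.82×(0−0) = 0 + 0 = 0 → 0
  → #170000

#807171, #170000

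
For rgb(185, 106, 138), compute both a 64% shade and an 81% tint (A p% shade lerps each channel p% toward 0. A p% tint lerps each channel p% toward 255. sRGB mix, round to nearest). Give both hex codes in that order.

#432632, #F2E3E9

64% shade:
  R: 185 + 0.64×(0−185) = 185 − 118.4 = 66.6 → 67
  G: 106 − 67.84 = 38.16 → 38
  B: 138 + 0.64×(0−138) = 138 − 88.32 = 49.68 → 50
  → #432632
81% tint:
  R: 185 + 56.7 = 241.7 → 242
  G: 106 + 0.81×(255−106) = 106 + 120.69 = 226.69 → 227
  B: 138 + 94.77 = 232.77 → 233
  → #F2E3E9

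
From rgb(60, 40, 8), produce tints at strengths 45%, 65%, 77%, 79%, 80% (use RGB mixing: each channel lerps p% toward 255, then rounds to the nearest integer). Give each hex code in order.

45%: (60 + 87.75 = 147.75→148, 40 + 96.75 = 136.75→137, 8 + 111.15 = 119.15→119) → #948977
65%: (60 + 126.75 = 186.75→187, 40 + 139.75 = 179.75→180, 8 + 160.55 = 168.55→169) → #bbb4a9
77%: (60 + 150.15 = 210.15→210, 40 + 165.55 = 205.55→206, 8 + 190.19 = 198.19→198) → #d2cec6
79%: (60 + 154.05 = 214.05→214, 40 + 169.85 = 209.85→210, 8 + 195.13 = 203.13→203) → #d6d2cb
80%: (60 + 156 = 216→216, 40 + 172 = 212→212, 8 + 197.6 = 205.6→206) → #d8d4ce

#948977, #bbb4a9, #d2cec6, #d6d2cb, #d8d4ce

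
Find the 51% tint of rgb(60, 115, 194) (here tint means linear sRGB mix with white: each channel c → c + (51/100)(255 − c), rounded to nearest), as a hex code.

Per channel, c → c + 0.51(255 − c):
  R: 60 + 0.51×(255−60) = 60 + 99.45 = 159.45 → 159
  G: 115 + 0.51×(255−115) = 115 + 71.4 = 186.4 → 186
  B: 194 + 0.51×(255−194) = 194 + 31.11 = 225.11 → 225
rgb(159, 186, 225) = #9fbae1.

#9fbae1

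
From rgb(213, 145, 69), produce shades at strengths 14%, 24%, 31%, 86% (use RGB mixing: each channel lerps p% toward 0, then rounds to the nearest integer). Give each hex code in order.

14%: (213 − 29.82 = 183.18→183, 145 − 20.3 = 124.7→125, 69 − 9.66 = 59.34→59) → #b77d3b
24%: (213 − 51.12 = 161.88→162, 145 − 34.8 = 110.2→110, 69 − 16.56 = 52.44→52) → #a26e34
31%: (213 − 66.03 = 146.97→147, 145 − 44.95 = 100.05→100, 69 − 21.39 = 47.61→48) → #936430
86%: (213 − 183.18 = 29.82→30, 145 − 124.7 = 20.3→20, 69 − 59.34 = 9.66→10) → #1e140a

#b77d3b, #a26e34, #936430, #1e140a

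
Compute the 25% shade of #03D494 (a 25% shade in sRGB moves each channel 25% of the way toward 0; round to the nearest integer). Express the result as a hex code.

#03D494 is rgb(3, 212, 148).
Per channel, c → c + 0.25(0 − c):
  R: 3 − 0.75 = 2.25 → 2
  G: 212 + 0.25×(0−212) = 212 − 53 = 159 → 159
  B: 148 + 0.25×(0−148) = 148 − 37 = 111 → 111
rgb(2, 159, 111) = #029F6F.

#029F6F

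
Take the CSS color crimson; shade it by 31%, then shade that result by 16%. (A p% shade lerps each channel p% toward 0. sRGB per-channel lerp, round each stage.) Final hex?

CSS crimson is rgb(220, 20, 60).
Per channel, c → c + 0.31(0 − c):
  R: 220 + 0.31×(0−220) = 220 − 68.2 = 151.8 → 152
  G: 20 − 6.2 = 13.8 → 14
  B: 60 − 18.6 = 41.4 → 41
After the shade: rgb(152, 14, 41) = #980e29.
A 16% shade moves each channel 16% toward 0:
  R: 152 + 0.16×(0−152) = 152 − 24.32 = 127.68 → 128
  G: 14 − 2.24 = 11.76 → 12
  B: 41 − 6.56 = 34.44 → 34
rgb(128, 12, 34) = #800c22.

#800c22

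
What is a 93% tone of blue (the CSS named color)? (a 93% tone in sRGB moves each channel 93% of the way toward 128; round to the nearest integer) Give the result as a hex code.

CSS blue is rgb(0, 0, 255).
A 93% tone moves each channel 93% toward 128:
  R: 0 + 119.04 = 119.04 → 119
  G: 0 + 0.93×(128−0) = 0 + 119.04 = 119.04 → 119
  B: 255 − 118.11 = 136.89 → 137
rgb(119, 119, 137) = #777789.

#777789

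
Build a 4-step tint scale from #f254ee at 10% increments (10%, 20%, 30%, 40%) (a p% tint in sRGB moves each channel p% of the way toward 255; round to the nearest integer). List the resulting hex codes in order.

#f365f0, #f576f1, #f687f3, #f798f5

#f254ee is rgb(242, 84, 238).
10%: (242 + 1.3 = 243.3→243, 84 + 17.1 = 101.1→101, 238 + 1.7 = 239.7→240) → #f365f0
20%: (242 + 2.6 = 244.6→245, 84 + 34.2 = 118.2→118, 238 + 3.4 = 241.4→241) → #f576f1
30%: (242 + 3.9 = 245.9→246, 84 + 51.3 = 135.3→135, 238 + 5.1 = 243.1→243) → #f687f3
40%: (242 + 5.2 = 247.2→247, 84 + 68.4 = 152.4→152, 238 + 6.8 = 244.8→245) → #f798f5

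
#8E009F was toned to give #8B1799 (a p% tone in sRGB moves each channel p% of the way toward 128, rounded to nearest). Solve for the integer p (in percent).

18%

#8E009F is rgb(142, 0, 159); #8B1799 is rgb(139, 23, 153).
On the G channel (widest range): 23 ≈ 0 + (p/100)(128 − 0), so p ≈ 100×(23 − 0)/(128 − 0) = 2300/128 = 17.97.
p = 18 reproduces all three channels after rounding.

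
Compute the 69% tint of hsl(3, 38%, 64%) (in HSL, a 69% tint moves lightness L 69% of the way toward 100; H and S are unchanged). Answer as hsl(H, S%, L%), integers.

L moves 69% from 64 toward 100: 64 + 24.84 = 88.84 → 89.
H and S are unchanged.

hsl(3, 38%, 89%)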